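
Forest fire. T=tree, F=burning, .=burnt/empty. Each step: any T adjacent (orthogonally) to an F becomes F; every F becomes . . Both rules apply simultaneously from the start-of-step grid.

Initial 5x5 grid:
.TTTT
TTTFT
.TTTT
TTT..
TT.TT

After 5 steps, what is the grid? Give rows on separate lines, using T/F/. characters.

Step 1: 4 trees catch fire, 1 burn out
  .TTFT
  TTF.F
  .TTFT
  TTT..
  TT.TT
Step 2: 5 trees catch fire, 4 burn out
  .TF.F
  TF...
  .TF.F
  TTT..
  TT.TT
Step 3: 4 trees catch fire, 5 burn out
  .F...
  F....
  .F...
  TTF..
  TT.TT
Step 4: 1 trees catch fire, 4 burn out
  .....
  .....
  .....
  TF...
  TT.TT
Step 5: 2 trees catch fire, 1 burn out
  .....
  .....
  .....
  F....
  TF.TT

.....
.....
.....
F....
TF.TT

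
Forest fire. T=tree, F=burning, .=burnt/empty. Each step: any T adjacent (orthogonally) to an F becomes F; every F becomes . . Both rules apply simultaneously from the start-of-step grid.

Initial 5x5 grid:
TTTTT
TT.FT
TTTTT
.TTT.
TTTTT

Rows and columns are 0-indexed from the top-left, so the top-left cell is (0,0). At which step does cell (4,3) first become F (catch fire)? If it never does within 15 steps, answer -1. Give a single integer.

Step 1: cell (4,3)='T' (+3 fires, +1 burnt)
Step 2: cell (4,3)='T' (+5 fires, +3 burnt)
Step 3: cell (4,3)='F' (+4 fires, +5 burnt)
  -> target ignites at step 3
Step 4: cell (4,3)='.' (+6 fires, +4 burnt)
Step 5: cell (4,3)='.' (+2 fires, +6 burnt)
Step 6: cell (4,3)='.' (+1 fires, +2 burnt)
Step 7: cell (4,3)='.' (+0 fires, +1 burnt)
  fire out at step 7

3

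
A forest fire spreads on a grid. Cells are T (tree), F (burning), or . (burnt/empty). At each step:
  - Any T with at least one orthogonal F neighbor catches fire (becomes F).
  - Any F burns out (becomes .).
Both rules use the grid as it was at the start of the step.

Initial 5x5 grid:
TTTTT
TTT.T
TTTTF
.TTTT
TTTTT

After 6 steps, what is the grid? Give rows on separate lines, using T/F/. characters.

Step 1: 3 trees catch fire, 1 burn out
  TTTTT
  TTT.F
  TTTF.
  .TTTF
  TTTTT
Step 2: 4 trees catch fire, 3 burn out
  TTTTF
  TTT..
  TTF..
  .TTF.
  TTTTF
Step 3: 5 trees catch fire, 4 burn out
  TTTF.
  TTF..
  TF...
  .TF..
  TTTF.
Step 4: 5 trees catch fire, 5 burn out
  TTF..
  TF...
  F....
  .F...
  TTF..
Step 5: 3 trees catch fire, 5 burn out
  TF...
  F....
  .....
  .....
  TF...
Step 6: 2 trees catch fire, 3 burn out
  F....
  .....
  .....
  .....
  F....

F....
.....
.....
.....
F....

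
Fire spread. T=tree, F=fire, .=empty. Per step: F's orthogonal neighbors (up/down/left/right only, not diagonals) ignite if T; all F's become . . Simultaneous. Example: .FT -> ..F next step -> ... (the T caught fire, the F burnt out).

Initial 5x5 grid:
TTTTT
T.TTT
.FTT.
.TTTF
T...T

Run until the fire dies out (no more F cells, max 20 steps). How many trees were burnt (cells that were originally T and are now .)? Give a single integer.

Answer: 15

Derivation:
Step 1: +4 fires, +2 burnt (F count now 4)
Step 2: +3 fires, +4 burnt (F count now 3)
Step 3: +2 fires, +3 burnt (F count now 2)
Step 4: +3 fires, +2 burnt (F count now 3)
Step 5: +2 fires, +3 burnt (F count now 2)
Step 6: +1 fires, +2 burnt (F count now 1)
Step 7: +0 fires, +1 burnt (F count now 0)
Fire out after step 7
Initially T: 16, now '.': 24
Total burnt (originally-T cells now '.'): 15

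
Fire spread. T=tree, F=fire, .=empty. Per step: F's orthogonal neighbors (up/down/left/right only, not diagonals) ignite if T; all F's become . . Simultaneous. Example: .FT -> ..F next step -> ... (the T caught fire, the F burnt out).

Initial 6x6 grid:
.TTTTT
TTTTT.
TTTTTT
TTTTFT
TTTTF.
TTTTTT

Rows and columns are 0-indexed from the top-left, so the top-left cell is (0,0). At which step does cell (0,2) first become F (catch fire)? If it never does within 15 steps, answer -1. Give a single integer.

Step 1: cell (0,2)='T' (+5 fires, +2 burnt)
Step 2: cell (0,2)='T' (+7 fires, +5 burnt)
Step 3: cell (0,2)='T' (+6 fires, +7 burnt)
Step 4: cell (0,2)='T' (+7 fires, +6 burnt)
Step 5: cell (0,2)='F' (+4 fires, +7 burnt)
  -> target ignites at step 5
Step 6: cell (0,2)='.' (+2 fires, +4 burnt)
Step 7: cell (0,2)='.' (+0 fires, +2 burnt)
  fire out at step 7

5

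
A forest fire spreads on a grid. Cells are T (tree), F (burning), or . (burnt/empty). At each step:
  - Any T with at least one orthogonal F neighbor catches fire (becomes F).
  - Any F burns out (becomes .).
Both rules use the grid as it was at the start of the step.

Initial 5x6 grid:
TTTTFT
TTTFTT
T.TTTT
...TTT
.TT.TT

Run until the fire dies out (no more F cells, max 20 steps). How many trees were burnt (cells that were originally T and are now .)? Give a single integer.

Step 1: +5 fires, +2 burnt (F count now 5)
Step 2: +6 fires, +5 burnt (F count now 6)
Step 3: +4 fires, +6 burnt (F count now 4)
Step 4: +4 fires, +4 burnt (F count now 4)
Step 5: +1 fires, +4 burnt (F count now 1)
Step 6: +0 fires, +1 burnt (F count now 0)
Fire out after step 6
Initially T: 22, now '.': 28
Total burnt (originally-T cells now '.'): 20

Answer: 20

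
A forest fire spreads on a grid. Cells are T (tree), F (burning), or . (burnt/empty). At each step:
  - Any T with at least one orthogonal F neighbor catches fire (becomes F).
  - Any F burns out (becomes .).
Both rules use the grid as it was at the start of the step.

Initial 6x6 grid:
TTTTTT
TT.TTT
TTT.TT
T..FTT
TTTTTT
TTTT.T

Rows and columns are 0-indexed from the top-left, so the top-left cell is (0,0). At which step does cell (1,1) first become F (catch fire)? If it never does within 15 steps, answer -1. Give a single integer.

Step 1: cell (1,1)='T' (+2 fires, +1 burnt)
Step 2: cell (1,1)='T' (+5 fires, +2 burnt)
Step 3: cell (1,1)='T' (+5 fires, +5 burnt)
Step 4: cell (1,1)='T' (+6 fires, +5 burnt)
Step 5: cell (1,1)='T' (+4 fires, +6 burnt)
Step 6: cell (1,1)='T' (+2 fires, +4 burnt)
Step 7: cell (1,1)='T' (+3 fires, +2 burnt)
Step 8: cell (1,1)='F' (+3 fires, +3 burnt)
  -> target ignites at step 8
Step 9: cell (1,1)='.' (+0 fires, +3 burnt)
  fire out at step 9

8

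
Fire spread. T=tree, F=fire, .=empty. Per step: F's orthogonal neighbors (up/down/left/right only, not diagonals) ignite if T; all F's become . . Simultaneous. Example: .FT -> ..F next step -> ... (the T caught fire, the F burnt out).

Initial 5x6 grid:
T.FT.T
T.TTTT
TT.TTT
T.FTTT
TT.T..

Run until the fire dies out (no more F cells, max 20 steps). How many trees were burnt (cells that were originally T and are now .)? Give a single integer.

Answer: 13

Derivation:
Step 1: +3 fires, +2 burnt (F count now 3)
Step 2: +4 fires, +3 burnt (F count now 4)
Step 3: +3 fires, +4 burnt (F count now 3)
Step 4: +2 fires, +3 burnt (F count now 2)
Step 5: +1 fires, +2 burnt (F count now 1)
Step 6: +0 fires, +1 burnt (F count now 0)
Fire out after step 6
Initially T: 20, now '.': 23
Total burnt (originally-T cells now '.'): 13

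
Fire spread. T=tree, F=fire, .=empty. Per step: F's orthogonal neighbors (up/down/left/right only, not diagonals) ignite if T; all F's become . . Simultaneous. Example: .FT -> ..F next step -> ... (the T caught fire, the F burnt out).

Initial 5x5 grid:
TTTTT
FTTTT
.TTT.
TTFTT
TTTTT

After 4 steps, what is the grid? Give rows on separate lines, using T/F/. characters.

Step 1: 6 trees catch fire, 2 burn out
  FTTTT
  .FTTT
  .TFT.
  TF.FT
  TTFTT
Step 2: 8 trees catch fire, 6 burn out
  .FTTT
  ..FTT
  .F.F.
  F...F
  TF.FT
Step 3: 4 trees catch fire, 8 burn out
  ..FTT
  ...FT
  .....
  .....
  F...F
Step 4: 2 trees catch fire, 4 burn out
  ...FT
  ....F
  .....
  .....
  .....

...FT
....F
.....
.....
.....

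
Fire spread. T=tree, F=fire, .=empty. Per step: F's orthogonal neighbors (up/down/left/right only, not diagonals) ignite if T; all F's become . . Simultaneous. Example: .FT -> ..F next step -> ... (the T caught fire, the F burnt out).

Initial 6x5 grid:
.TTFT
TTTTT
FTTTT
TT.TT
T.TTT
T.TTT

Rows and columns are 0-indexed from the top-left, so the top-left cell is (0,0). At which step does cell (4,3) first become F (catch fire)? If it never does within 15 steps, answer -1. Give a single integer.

Step 1: cell (4,3)='T' (+6 fires, +2 burnt)
Step 2: cell (4,3)='T' (+8 fires, +6 burnt)
Step 3: cell (4,3)='T' (+3 fires, +8 burnt)
Step 4: cell (4,3)='F' (+2 fires, +3 burnt)
  -> target ignites at step 4
Step 5: cell (4,3)='.' (+3 fires, +2 burnt)
Step 6: cell (4,3)='.' (+2 fires, +3 burnt)
Step 7: cell (4,3)='.' (+0 fires, +2 burnt)
  fire out at step 7

4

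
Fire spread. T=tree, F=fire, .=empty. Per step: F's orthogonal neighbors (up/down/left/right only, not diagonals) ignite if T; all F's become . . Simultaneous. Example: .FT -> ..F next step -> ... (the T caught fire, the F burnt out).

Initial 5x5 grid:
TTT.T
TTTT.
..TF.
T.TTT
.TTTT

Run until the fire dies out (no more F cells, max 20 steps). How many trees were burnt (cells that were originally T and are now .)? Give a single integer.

Step 1: +3 fires, +1 burnt (F count now 3)
Step 2: +4 fires, +3 burnt (F count now 4)
Step 3: +4 fires, +4 burnt (F count now 4)
Step 4: +3 fires, +4 burnt (F count now 3)
Step 5: +1 fires, +3 burnt (F count now 1)
Step 6: +0 fires, +1 burnt (F count now 0)
Fire out after step 6
Initially T: 17, now '.': 23
Total burnt (originally-T cells now '.'): 15

Answer: 15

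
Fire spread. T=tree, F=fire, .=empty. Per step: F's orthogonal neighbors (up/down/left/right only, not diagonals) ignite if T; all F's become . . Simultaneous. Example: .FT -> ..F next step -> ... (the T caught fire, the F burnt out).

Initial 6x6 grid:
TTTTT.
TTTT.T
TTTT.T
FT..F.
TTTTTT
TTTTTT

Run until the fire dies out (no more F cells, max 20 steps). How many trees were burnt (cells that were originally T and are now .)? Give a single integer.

Step 1: +4 fires, +2 burnt (F count now 4)
Step 2: +7 fires, +4 burnt (F count now 7)
Step 3: +7 fires, +7 burnt (F count now 7)
Step 4: +4 fires, +7 burnt (F count now 4)
Step 5: +2 fires, +4 burnt (F count now 2)
Step 6: +1 fires, +2 burnt (F count now 1)
Step 7: +1 fires, +1 burnt (F count now 1)
Step 8: +0 fires, +1 burnt (F count now 0)
Fire out after step 8
Initially T: 28, now '.': 34
Total burnt (originally-T cells now '.'): 26

Answer: 26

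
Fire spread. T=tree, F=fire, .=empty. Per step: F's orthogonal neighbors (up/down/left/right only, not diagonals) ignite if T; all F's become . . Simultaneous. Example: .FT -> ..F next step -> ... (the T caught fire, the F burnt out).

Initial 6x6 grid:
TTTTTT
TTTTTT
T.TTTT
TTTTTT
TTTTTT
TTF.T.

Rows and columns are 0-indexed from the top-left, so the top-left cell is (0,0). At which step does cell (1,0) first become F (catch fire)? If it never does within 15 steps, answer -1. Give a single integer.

Step 1: cell (1,0)='T' (+2 fires, +1 burnt)
Step 2: cell (1,0)='T' (+4 fires, +2 burnt)
Step 3: cell (1,0)='T' (+5 fires, +4 burnt)
Step 4: cell (1,0)='T' (+6 fires, +5 burnt)
Step 5: cell (1,0)='T' (+6 fires, +6 burnt)
Step 6: cell (1,0)='F' (+5 fires, +6 burnt)
  -> target ignites at step 6
Step 7: cell (1,0)='.' (+3 fires, +5 burnt)
Step 8: cell (1,0)='.' (+1 fires, +3 burnt)
Step 9: cell (1,0)='.' (+0 fires, +1 burnt)
  fire out at step 9

6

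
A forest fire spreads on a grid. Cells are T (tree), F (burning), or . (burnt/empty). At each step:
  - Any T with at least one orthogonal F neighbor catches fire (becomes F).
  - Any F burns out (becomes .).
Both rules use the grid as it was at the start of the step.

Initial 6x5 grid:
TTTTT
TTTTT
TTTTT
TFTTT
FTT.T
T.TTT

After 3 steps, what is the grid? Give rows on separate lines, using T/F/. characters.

Step 1: 5 trees catch fire, 2 burn out
  TTTTT
  TTTTT
  TFTTT
  F.FTT
  .FT.T
  F.TTT
Step 2: 5 trees catch fire, 5 burn out
  TTTTT
  TFTTT
  F.FTT
  ...FT
  ..F.T
  ..TTT
Step 3: 6 trees catch fire, 5 burn out
  TFTTT
  F.FTT
  ...FT
  ....F
  ....T
  ..FTT

TFTTT
F.FTT
...FT
....F
....T
..FTT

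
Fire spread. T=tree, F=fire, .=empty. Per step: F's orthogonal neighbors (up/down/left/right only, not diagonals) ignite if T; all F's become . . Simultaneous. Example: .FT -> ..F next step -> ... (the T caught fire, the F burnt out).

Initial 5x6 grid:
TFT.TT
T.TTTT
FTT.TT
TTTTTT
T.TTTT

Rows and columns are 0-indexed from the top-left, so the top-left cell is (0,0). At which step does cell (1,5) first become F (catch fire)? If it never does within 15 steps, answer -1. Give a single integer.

Step 1: cell (1,5)='T' (+5 fires, +2 burnt)
Step 2: cell (1,5)='T' (+4 fires, +5 burnt)
Step 3: cell (1,5)='T' (+2 fires, +4 burnt)
Step 4: cell (1,5)='T' (+3 fires, +2 burnt)
Step 5: cell (1,5)='F' (+5 fires, +3 burnt)
  -> target ignites at step 5
Step 6: cell (1,5)='.' (+4 fires, +5 burnt)
Step 7: cell (1,5)='.' (+1 fires, +4 burnt)
Step 8: cell (1,5)='.' (+0 fires, +1 burnt)
  fire out at step 8

5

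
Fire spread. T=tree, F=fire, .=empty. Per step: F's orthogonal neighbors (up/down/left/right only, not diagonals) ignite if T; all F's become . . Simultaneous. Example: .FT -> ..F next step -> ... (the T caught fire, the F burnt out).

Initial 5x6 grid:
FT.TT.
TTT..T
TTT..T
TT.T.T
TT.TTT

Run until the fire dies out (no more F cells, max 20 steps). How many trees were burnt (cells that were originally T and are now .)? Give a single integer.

Answer: 11

Derivation:
Step 1: +2 fires, +1 burnt (F count now 2)
Step 2: +2 fires, +2 burnt (F count now 2)
Step 3: +3 fires, +2 burnt (F count now 3)
Step 4: +3 fires, +3 burnt (F count now 3)
Step 5: +1 fires, +3 burnt (F count now 1)
Step 6: +0 fires, +1 burnt (F count now 0)
Fire out after step 6
Initially T: 20, now '.': 21
Total burnt (originally-T cells now '.'): 11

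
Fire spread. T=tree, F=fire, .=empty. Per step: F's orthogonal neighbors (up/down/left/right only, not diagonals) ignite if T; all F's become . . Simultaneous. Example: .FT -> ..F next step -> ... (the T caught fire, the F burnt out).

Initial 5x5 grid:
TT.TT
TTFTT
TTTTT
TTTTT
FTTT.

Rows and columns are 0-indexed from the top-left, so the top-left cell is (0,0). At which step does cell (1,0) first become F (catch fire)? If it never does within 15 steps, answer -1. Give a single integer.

Step 1: cell (1,0)='T' (+5 fires, +2 burnt)
Step 2: cell (1,0)='F' (+10 fires, +5 burnt)
  -> target ignites at step 2
Step 3: cell (1,0)='.' (+5 fires, +10 burnt)
Step 4: cell (1,0)='.' (+1 fires, +5 burnt)
Step 5: cell (1,0)='.' (+0 fires, +1 burnt)
  fire out at step 5

2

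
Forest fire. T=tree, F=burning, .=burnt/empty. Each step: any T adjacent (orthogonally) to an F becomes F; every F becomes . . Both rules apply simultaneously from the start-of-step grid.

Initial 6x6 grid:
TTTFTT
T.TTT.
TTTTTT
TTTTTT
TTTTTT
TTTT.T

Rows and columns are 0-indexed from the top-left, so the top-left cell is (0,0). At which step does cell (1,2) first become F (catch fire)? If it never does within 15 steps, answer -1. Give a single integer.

Step 1: cell (1,2)='T' (+3 fires, +1 burnt)
Step 2: cell (1,2)='F' (+5 fires, +3 burnt)
  -> target ignites at step 2
Step 3: cell (1,2)='.' (+4 fires, +5 burnt)
Step 4: cell (1,2)='.' (+6 fires, +4 burnt)
Step 5: cell (1,2)='.' (+6 fires, +6 burnt)
Step 6: cell (1,2)='.' (+4 fires, +6 burnt)
Step 7: cell (1,2)='.' (+3 fires, +4 burnt)
Step 8: cell (1,2)='.' (+1 fires, +3 burnt)
Step 9: cell (1,2)='.' (+0 fires, +1 burnt)
  fire out at step 9

2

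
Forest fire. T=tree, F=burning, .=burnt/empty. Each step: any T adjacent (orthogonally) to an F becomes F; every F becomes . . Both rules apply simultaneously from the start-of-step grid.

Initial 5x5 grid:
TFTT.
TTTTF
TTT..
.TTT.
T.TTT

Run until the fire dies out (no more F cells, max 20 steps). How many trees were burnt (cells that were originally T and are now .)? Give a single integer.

Step 1: +4 fires, +2 burnt (F count now 4)
Step 2: +4 fires, +4 burnt (F count now 4)
Step 3: +3 fires, +4 burnt (F count now 3)
Step 4: +1 fires, +3 burnt (F count now 1)
Step 5: +2 fires, +1 burnt (F count now 2)
Step 6: +1 fires, +2 burnt (F count now 1)
Step 7: +1 fires, +1 burnt (F count now 1)
Step 8: +0 fires, +1 burnt (F count now 0)
Fire out after step 8
Initially T: 17, now '.': 24
Total burnt (originally-T cells now '.'): 16

Answer: 16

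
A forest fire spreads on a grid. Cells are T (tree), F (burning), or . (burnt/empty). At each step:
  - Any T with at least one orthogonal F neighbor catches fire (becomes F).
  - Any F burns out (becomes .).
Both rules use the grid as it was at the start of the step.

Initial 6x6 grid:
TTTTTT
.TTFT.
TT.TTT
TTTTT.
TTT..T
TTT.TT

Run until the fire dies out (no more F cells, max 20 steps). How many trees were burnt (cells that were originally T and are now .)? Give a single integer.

Step 1: +4 fires, +1 burnt (F count now 4)
Step 2: +5 fires, +4 burnt (F count now 5)
Step 3: +6 fires, +5 burnt (F count now 6)
Step 4: +4 fires, +6 burnt (F count now 4)
Step 5: +3 fires, +4 burnt (F count now 3)
Step 6: +2 fires, +3 burnt (F count now 2)
Step 7: +1 fires, +2 burnt (F count now 1)
Step 8: +0 fires, +1 burnt (F count now 0)
Fire out after step 8
Initially T: 28, now '.': 33
Total burnt (originally-T cells now '.'): 25

Answer: 25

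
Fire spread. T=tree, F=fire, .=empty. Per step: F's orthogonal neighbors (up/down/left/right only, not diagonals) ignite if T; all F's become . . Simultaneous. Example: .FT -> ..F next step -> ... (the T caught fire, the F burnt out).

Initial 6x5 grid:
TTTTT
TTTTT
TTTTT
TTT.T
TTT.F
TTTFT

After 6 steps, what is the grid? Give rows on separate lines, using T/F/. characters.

Step 1: 3 trees catch fire, 2 burn out
  TTTTT
  TTTTT
  TTTTT
  TTT.F
  TTT..
  TTF.F
Step 2: 3 trees catch fire, 3 burn out
  TTTTT
  TTTTT
  TTTTF
  TTT..
  TTF..
  TF...
Step 3: 5 trees catch fire, 3 burn out
  TTTTT
  TTTTF
  TTTF.
  TTF..
  TF...
  F....
Step 4: 5 trees catch fire, 5 burn out
  TTTTF
  TTTF.
  TTF..
  TF...
  F....
  .....
Step 5: 4 trees catch fire, 5 burn out
  TTTF.
  TTF..
  TF...
  F....
  .....
  .....
Step 6: 3 trees catch fire, 4 burn out
  TTF..
  TF...
  F....
  .....
  .....
  .....

TTF..
TF...
F....
.....
.....
.....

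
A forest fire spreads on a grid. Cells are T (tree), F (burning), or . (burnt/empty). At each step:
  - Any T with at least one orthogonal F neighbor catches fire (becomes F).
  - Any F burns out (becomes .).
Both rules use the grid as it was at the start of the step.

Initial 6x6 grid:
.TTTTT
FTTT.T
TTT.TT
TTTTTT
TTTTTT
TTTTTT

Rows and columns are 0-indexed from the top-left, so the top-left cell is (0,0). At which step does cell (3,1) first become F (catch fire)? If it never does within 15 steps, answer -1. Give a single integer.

Step 1: cell (3,1)='T' (+2 fires, +1 burnt)
Step 2: cell (3,1)='T' (+4 fires, +2 burnt)
Step 3: cell (3,1)='F' (+5 fires, +4 burnt)
  -> target ignites at step 3
Step 4: cell (3,1)='.' (+4 fires, +5 burnt)
Step 5: cell (3,1)='.' (+4 fires, +4 burnt)
Step 6: cell (3,1)='.' (+4 fires, +4 burnt)
Step 7: cell (3,1)='.' (+5 fires, +4 burnt)
Step 8: cell (3,1)='.' (+3 fires, +5 burnt)
Step 9: cell (3,1)='.' (+1 fires, +3 burnt)
Step 10: cell (3,1)='.' (+0 fires, +1 burnt)
  fire out at step 10

3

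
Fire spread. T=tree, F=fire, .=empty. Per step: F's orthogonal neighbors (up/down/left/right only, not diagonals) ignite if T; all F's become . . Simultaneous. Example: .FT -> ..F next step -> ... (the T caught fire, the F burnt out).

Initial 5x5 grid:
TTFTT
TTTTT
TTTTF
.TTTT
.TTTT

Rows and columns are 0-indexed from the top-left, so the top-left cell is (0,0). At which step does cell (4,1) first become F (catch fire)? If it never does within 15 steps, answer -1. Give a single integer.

Step 1: cell (4,1)='T' (+6 fires, +2 burnt)
Step 2: cell (4,1)='T' (+7 fires, +6 burnt)
Step 3: cell (4,1)='T' (+4 fires, +7 burnt)
Step 4: cell (4,1)='T' (+3 fires, +4 burnt)
Step 5: cell (4,1)='F' (+1 fires, +3 burnt)
  -> target ignites at step 5
Step 6: cell (4,1)='.' (+0 fires, +1 burnt)
  fire out at step 6

5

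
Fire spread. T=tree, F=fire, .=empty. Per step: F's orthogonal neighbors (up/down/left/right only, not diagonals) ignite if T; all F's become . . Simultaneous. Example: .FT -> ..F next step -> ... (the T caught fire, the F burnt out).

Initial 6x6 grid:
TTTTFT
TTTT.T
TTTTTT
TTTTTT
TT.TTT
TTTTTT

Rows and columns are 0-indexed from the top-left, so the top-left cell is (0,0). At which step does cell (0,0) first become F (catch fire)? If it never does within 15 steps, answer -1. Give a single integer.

Step 1: cell (0,0)='T' (+2 fires, +1 burnt)
Step 2: cell (0,0)='T' (+3 fires, +2 burnt)
Step 3: cell (0,0)='T' (+4 fires, +3 burnt)
Step 4: cell (0,0)='F' (+6 fires, +4 burnt)
  -> target ignites at step 4
Step 5: cell (0,0)='.' (+6 fires, +6 burnt)
Step 6: cell (0,0)='.' (+5 fires, +6 burnt)
Step 7: cell (0,0)='.' (+4 fires, +5 burnt)
Step 8: cell (0,0)='.' (+2 fires, +4 burnt)
Step 9: cell (0,0)='.' (+1 fires, +2 burnt)
Step 10: cell (0,0)='.' (+0 fires, +1 burnt)
  fire out at step 10

4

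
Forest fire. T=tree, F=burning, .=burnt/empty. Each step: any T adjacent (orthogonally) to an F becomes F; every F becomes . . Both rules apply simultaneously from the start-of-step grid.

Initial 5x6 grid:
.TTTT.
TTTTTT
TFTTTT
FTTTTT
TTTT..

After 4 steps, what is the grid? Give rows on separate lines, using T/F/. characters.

Step 1: 5 trees catch fire, 2 burn out
  .TTTT.
  TFTTTT
  F.FTTT
  .FTTTT
  FTTT..
Step 2: 6 trees catch fire, 5 burn out
  .FTTT.
  F.FTTT
  ...FTT
  ..FTTT
  .FTT..
Step 3: 5 trees catch fire, 6 burn out
  ..FTT.
  ...FTT
  ....FT
  ...FTT
  ..FT..
Step 4: 5 trees catch fire, 5 burn out
  ...FT.
  ....FT
  .....F
  ....FT
  ...F..

...FT.
....FT
.....F
....FT
...F..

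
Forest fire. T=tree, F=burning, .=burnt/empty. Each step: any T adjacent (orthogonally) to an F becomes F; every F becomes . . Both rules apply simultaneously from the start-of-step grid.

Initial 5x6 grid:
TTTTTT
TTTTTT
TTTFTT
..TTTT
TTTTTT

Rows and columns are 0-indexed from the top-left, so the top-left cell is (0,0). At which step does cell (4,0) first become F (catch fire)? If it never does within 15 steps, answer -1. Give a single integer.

Step 1: cell (4,0)='T' (+4 fires, +1 burnt)
Step 2: cell (4,0)='T' (+8 fires, +4 burnt)
Step 3: cell (4,0)='T' (+8 fires, +8 burnt)
Step 4: cell (4,0)='T' (+5 fires, +8 burnt)
Step 5: cell (4,0)='F' (+2 fires, +5 burnt)
  -> target ignites at step 5
Step 6: cell (4,0)='.' (+0 fires, +2 burnt)
  fire out at step 6

5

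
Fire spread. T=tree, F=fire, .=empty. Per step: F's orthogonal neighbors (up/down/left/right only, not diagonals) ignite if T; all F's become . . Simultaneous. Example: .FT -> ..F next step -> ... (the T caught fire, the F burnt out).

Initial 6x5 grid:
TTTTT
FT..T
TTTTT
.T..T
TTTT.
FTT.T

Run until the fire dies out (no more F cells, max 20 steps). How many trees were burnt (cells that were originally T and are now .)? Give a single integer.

Answer: 20

Derivation:
Step 1: +5 fires, +2 burnt (F count now 5)
Step 2: +4 fires, +5 burnt (F count now 4)
Step 3: +4 fires, +4 burnt (F count now 4)
Step 4: +3 fires, +4 burnt (F count now 3)
Step 5: +2 fires, +3 burnt (F count now 2)
Step 6: +2 fires, +2 burnt (F count now 2)
Step 7: +0 fires, +2 burnt (F count now 0)
Fire out after step 7
Initially T: 21, now '.': 29
Total burnt (originally-T cells now '.'): 20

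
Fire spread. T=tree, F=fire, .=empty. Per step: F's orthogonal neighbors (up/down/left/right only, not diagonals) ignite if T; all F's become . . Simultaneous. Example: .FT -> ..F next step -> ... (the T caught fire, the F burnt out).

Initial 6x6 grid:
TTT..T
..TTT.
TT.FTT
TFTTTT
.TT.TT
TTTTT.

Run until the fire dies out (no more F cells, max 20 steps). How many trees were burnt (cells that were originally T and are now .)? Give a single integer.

Step 1: +7 fires, +2 burnt (F count now 7)
Step 2: +7 fires, +7 burnt (F count now 7)
Step 3: +5 fires, +7 burnt (F count now 5)
Step 4: +4 fires, +5 burnt (F count now 4)
Step 5: +1 fires, +4 burnt (F count now 1)
Step 6: +0 fires, +1 burnt (F count now 0)
Fire out after step 6
Initially T: 25, now '.': 35
Total burnt (originally-T cells now '.'): 24

Answer: 24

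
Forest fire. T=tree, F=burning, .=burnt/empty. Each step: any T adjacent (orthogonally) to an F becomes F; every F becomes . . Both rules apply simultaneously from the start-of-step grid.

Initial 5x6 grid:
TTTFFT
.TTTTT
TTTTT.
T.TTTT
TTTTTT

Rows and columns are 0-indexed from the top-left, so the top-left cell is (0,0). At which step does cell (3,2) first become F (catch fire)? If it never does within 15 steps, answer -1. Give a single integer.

Step 1: cell (3,2)='T' (+4 fires, +2 burnt)
Step 2: cell (3,2)='T' (+5 fires, +4 burnt)
Step 3: cell (3,2)='T' (+5 fires, +5 burnt)
Step 4: cell (3,2)='F' (+5 fires, +5 burnt)
  -> target ignites at step 4
Step 5: cell (3,2)='.' (+3 fires, +5 burnt)
Step 6: cell (3,2)='.' (+2 fires, +3 burnt)
Step 7: cell (3,2)='.' (+1 fires, +2 burnt)
Step 8: cell (3,2)='.' (+0 fires, +1 burnt)
  fire out at step 8

4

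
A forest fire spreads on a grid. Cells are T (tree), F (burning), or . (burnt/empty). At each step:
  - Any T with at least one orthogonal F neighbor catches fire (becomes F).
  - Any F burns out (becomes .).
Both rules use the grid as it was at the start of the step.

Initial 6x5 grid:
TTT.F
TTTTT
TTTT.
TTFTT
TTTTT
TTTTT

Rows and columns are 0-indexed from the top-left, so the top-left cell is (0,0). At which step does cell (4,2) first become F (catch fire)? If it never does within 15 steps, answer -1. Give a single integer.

Step 1: cell (4,2)='F' (+5 fires, +2 burnt)
  -> target ignites at step 1
Step 2: cell (4,2)='.' (+9 fires, +5 burnt)
Step 3: cell (4,2)='.' (+7 fires, +9 burnt)
Step 4: cell (4,2)='.' (+4 fires, +7 burnt)
Step 5: cell (4,2)='.' (+1 fires, +4 burnt)
Step 6: cell (4,2)='.' (+0 fires, +1 burnt)
  fire out at step 6

1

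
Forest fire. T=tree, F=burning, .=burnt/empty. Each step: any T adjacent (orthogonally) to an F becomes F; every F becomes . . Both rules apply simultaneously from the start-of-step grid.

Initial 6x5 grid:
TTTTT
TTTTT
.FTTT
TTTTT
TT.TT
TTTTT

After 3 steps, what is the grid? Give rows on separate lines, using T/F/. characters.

Step 1: 3 trees catch fire, 1 burn out
  TTTTT
  TFTTT
  ..FTT
  TFTTT
  TT.TT
  TTTTT
Step 2: 7 trees catch fire, 3 burn out
  TFTTT
  F.FTT
  ...FT
  F.FTT
  TF.TT
  TTTTT
Step 3: 7 trees catch fire, 7 burn out
  F.FTT
  ...FT
  ....F
  ...FT
  F..TT
  TFTTT

F.FTT
...FT
....F
...FT
F..TT
TFTTT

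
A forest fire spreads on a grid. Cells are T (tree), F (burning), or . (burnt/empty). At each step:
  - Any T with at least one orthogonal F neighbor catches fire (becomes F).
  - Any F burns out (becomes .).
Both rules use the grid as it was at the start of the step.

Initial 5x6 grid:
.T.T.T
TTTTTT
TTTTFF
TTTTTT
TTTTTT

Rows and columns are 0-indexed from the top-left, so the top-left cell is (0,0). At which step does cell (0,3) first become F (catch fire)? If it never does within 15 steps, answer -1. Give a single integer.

Step 1: cell (0,3)='T' (+5 fires, +2 burnt)
Step 2: cell (0,3)='T' (+6 fires, +5 burnt)
Step 3: cell (0,3)='F' (+5 fires, +6 burnt)
  -> target ignites at step 3
Step 4: cell (0,3)='.' (+4 fires, +5 burnt)
Step 5: cell (0,3)='.' (+4 fires, +4 burnt)
Step 6: cell (0,3)='.' (+1 fires, +4 burnt)
Step 7: cell (0,3)='.' (+0 fires, +1 burnt)
  fire out at step 7

3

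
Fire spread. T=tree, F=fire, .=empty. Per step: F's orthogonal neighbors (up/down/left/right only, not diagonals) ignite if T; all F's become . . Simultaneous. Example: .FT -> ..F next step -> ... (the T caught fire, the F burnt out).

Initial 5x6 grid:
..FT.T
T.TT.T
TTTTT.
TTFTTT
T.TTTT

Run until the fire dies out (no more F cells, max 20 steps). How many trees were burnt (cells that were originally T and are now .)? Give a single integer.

Answer: 19

Derivation:
Step 1: +6 fires, +2 burnt (F count now 6)
Step 2: +6 fires, +6 burnt (F count now 6)
Step 3: +5 fires, +6 burnt (F count now 5)
Step 4: +2 fires, +5 burnt (F count now 2)
Step 5: +0 fires, +2 burnt (F count now 0)
Fire out after step 5
Initially T: 21, now '.': 28
Total burnt (originally-T cells now '.'): 19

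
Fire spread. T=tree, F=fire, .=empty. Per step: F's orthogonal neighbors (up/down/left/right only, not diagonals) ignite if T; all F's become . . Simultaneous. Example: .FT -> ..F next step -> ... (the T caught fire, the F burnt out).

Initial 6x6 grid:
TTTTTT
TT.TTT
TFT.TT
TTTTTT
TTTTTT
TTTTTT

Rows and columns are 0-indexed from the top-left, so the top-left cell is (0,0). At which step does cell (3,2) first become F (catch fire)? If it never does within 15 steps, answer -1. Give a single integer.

Step 1: cell (3,2)='T' (+4 fires, +1 burnt)
Step 2: cell (3,2)='F' (+5 fires, +4 burnt)
  -> target ignites at step 2
Step 3: cell (3,2)='.' (+6 fires, +5 burnt)
Step 4: cell (3,2)='.' (+5 fires, +6 burnt)
Step 5: cell (3,2)='.' (+6 fires, +5 burnt)
Step 6: cell (3,2)='.' (+5 fires, +6 burnt)
Step 7: cell (3,2)='.' (+2 fires, +5 burnt)
Step 8: cell (3,2)='.' (+0 fires, +2 burnt)
  fire out at step 8

2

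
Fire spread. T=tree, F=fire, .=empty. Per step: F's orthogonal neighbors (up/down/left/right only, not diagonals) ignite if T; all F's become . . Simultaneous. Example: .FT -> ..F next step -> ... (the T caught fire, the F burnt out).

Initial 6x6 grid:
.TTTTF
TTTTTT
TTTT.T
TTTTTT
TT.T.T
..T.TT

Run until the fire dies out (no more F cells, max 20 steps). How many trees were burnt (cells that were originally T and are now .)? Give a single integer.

Answer: 27

Derivation:
Step 1: +2 fires, +1 burnt (F count now 2)
Step 2: +3 fires, +2 burnt (F count now 3)
Step 3: +3 fires, +3 burnt (F count now 3)
Step 4: +5 fires, +3 burnt (F count now 5)
Step 5: +4 fires, +5 burnt (F count now 4)
Step 6: +5 fires, +4 burnt (F count now 5)
Step 7: +2 fires, +5 burnt (F count now 2)
Step 8: +2 fires, +2 burnt (F count now 2)
Step 9: +1 fires, +2 burnt (F count now 1)
Step 10: +0 fires, +1 burnt (F count now 0)
Fire out after step 10
Initially T: 28, now '.': 35
Total burnt (originally-T cells now '.'): 27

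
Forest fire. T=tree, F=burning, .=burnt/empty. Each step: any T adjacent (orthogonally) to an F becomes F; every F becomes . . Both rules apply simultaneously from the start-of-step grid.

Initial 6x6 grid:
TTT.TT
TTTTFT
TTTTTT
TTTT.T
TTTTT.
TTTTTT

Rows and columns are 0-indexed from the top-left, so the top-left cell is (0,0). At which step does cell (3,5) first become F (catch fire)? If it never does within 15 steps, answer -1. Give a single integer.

Step 1: cell (3,5)='T' (+4 fires, +1 burnt)
Step 2: cell (3,5)='T' (+4 fires, +4 burnt)
Step 3: cell (3,5)='F' (+5 fires, +4 burnt)
  -> target ignites at step 3
Step 4: cell (3,5)='.' (+5 fires, +5 burnt)
Step 5: cell (3,5)='.' (+6 fires, +5 burnt)
Step 6: cell (3,5)='.' (+4 fires, +6 burnt)
Step 7: cell (3,5)='.' (+3 fires, +4 burnt)
Step 8: cell (3,5)='.' (+1 fires, +3 burnt)
Step 9: cell (3,5)='.' (+0 fires, +1 burnt)
  fire out at step 9

3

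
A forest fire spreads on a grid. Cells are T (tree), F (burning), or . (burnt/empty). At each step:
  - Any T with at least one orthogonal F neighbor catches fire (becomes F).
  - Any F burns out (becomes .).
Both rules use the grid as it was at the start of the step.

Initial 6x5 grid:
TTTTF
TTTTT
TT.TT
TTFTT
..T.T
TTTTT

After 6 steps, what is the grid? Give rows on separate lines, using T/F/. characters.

Step 1: 5 trees catch fire, 2 burn out
  TTTF.
  TTTTF
  TT.TT
  TF.FT
  ..F.T
  TTTTT
Step 2: 8 trees catch fire, 5 burn out
  TTF..
  TTTF.
  TF.FF
  F...F
  ....T
  TTFTT
Step 3: 7 trees catch fire, 8 burn out
  TF...
  TFF..
  F....
  .....
  ....F
  TF.FT
Step 4: 4 trees catch fire, 7 burn out
  F....
  F....
  .....
  .....
  .....
  F...F
Step 5: 0 trees catch fire, 4 burn out
  .....
  .....
  .....
  .....
  .....
  .....
Step 6: 0 trees catch fire, 0 burn out
  .....
  .....
  .....
  .....
  .....
  .....

.....
.....
.....
.....
.....
.....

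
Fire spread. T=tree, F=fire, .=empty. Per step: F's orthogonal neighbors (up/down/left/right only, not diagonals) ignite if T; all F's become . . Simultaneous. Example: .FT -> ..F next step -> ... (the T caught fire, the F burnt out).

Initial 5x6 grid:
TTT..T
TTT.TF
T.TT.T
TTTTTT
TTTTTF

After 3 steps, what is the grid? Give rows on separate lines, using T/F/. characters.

Step 1: 5 trees catch fire, 2 burn out
  TTT..F
  TTT.F.
  T.TT.F
  TTTTTF
  TTTTF.
Step 2: 2 trees catch fire, 5 burn out
  TTT...
  TTT...
  T.TT..
  TTTTF.
  TTTF..
Step 3: 2 trees catch fire, 2 burn out
  TTT...
  TTT...
  T.TT..
  TTTF..
  TTF...

TTT...
TTT...
T.TT..
TTTF..
TTF...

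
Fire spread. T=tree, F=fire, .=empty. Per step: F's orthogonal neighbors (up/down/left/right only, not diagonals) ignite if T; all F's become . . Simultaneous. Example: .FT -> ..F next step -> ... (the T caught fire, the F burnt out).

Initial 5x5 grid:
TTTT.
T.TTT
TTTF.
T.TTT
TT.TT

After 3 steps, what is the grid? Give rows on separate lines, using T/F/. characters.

Step 1: 3 trees catch fire, 1 burn out
  TTTT.
  T.TFT
  TTF..
  T.TFT
  TT.TT
Step 2: 7 trees catch fire, 3 burn out
  TTTF.
  T.F.F
  TF...
  T.F.F
  TT.FT
Step 3: 3 trees catch fire, 7 burn out
  TTF..
  T....
  F....
  T....
  TT..F

TTF..
T....
F....
T....
TT..F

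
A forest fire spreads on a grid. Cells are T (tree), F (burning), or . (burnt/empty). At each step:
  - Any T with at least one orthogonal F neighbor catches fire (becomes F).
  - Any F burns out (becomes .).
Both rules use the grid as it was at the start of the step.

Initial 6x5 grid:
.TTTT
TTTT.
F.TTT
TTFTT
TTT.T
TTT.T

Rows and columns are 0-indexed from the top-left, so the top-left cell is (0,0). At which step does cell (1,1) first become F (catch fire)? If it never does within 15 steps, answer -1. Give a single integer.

Step 1: cell (1,1)='T' (+6 fires, +2 burnt)
Step 2: cell (1,1)='F' (+7 fires, +6 burnt)
  -> target ignites at step 2
Step 3: cell (1,1)='.' (+7 fires, +7 burnt)
Step 4: cell (1,1)='.' (+2 fires, +7 burnt)
Step 5: cell (1,1)='.' (+1 fires, +2 burnt)
Step 6: cell (1,1)='.' (+0 fires, +1 burnt)
  fire out at step 6

2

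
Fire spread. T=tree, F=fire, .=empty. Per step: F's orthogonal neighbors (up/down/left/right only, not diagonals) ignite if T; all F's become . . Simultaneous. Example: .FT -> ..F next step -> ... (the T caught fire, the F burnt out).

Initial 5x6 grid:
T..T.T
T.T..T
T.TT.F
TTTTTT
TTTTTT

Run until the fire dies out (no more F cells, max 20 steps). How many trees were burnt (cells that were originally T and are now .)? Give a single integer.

Step 1: +2 fires, +1 burnt (F count now 2)
Step 2: +3 fires, +2 burnt (F count now 3)
Step 3: +2 fires, +3 burnt (F count now 2)
Step 4: +3 fires, +2 burnt (F count now 3)
Step 5: +3 fires, +3 burnt (F count now 3)
Step 6: +3 fires, +3 burnt (F count now 3)
Step 7: +2 fires, +3 burnt (F count now 2)
Step 8: +1 fires, +2 burnt (F count now 1)
Step 9: +1 fires, +1 burnt (F count now 1)
Step 10: +0 fires, +1 burnt (F count now 0)
Fire out after step 10
Initially T: 21, now '.': 29
Total burnt (originally-T cells now '.'): 20

Answer: 20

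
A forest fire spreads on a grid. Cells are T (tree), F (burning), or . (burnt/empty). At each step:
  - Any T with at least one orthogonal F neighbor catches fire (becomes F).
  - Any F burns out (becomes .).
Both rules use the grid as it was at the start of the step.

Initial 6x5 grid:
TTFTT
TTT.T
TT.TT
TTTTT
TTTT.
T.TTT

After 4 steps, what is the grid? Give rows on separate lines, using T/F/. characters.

Step 1: 3 trees catch fire, 1 burn out
  TF.FT
  TTF.T
  TT.TT
  TTTTT
  TTTT.
  T.TTT
Step 2: 3 trees catch fire, 3 burn out
  F...F
  TF..T
  TT.TT
  TTTTT
  TTTT.
  T.TTT
Step 3: 3 trees catch fire, 3 burn out
  .....
  F...F
  TF.TT
  TTTTT
  TTTT.
  T.TTT
Step 4: 3 trees catch fire, 3 burn out
  .....
  .....
  F..TF
  TFTTT
  TTTT.
  T.TTT

.....
.....
F..TF
TFTTT
TTTT.
T.TTT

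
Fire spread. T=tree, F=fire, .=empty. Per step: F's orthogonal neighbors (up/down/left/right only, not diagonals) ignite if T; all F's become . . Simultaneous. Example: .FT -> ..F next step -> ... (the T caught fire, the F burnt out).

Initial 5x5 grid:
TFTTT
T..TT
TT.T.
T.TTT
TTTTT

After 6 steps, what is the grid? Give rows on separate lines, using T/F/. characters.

Step 1: 2 trees catch fire, 1 burn out
  F.FTT
  T..TT
  TT.T.
  T.TTT
  TTTTT
Step 2: 2 trees catch fire, 2 burn out
  ...FT
  F..TT
  TT.T.
  T.TTT
  TTTTT
Step 3: 3 trees catch fire, 2 burn out
  ....F
  ...FT
  FT.T.
  T.TTT
  TTTTT
Step 4: 4 trees catch fire, 3 burn out
  .....
  ....F
  .F.F.
  F.TTT
  TTTTT
Step 5: 2 trees catch fire, 4 burn out
  .....
  .....
  .....
  ..TFT
  FTTTT
Step 6: 4 trees catch fire, 2 burn out
  .....
  .....
  .....
  ..F.F
  .FTFT

.....
.....
.....
..F.F
.FTFT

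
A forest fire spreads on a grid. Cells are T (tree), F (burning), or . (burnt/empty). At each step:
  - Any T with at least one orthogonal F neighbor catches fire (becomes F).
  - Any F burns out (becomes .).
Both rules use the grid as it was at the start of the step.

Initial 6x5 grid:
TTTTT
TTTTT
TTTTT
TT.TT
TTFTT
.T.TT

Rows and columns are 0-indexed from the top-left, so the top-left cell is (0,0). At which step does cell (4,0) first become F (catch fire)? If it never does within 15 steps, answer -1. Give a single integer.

Step 1: cell (4,0)='T' (+2 fires, +1 burnt)
Step 2: cell (4,0)='F' (+6 fires, +2 burnt)
  -> target ignites at step 2
Step 3: cell (4,0)='.' (+5 fires, +6 burnt)
Step 4: cell (4,0)='.' (+5 fires, +5 burnt)
Step 5: cell (4,0)='.' (+5 fires, +5 burnt)
Step 6: cell (4,0)='.' (+3 fires, +5 burnt)
Step 7: cell (4,0)='.' (+0 fires, +3 burnt)
  fire out at step 7

2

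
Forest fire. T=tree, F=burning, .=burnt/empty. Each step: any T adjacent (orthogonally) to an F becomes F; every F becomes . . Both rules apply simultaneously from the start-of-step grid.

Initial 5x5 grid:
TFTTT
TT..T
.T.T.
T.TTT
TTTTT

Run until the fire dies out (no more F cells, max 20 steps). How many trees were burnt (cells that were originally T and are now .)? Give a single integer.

Answer: 8

Derivation:
Step 1: +3 fires, +1 burnt (F count now 3)
Step 2: +3 fires, +3 burnt (F count now 3)
Step 3: +1 fires, +3 burnt (F count now 1)
Step 4: +1 fires, +1 burnt (F count now 1)
Step 5: +0 fires, +1 burnt (F count now 0)
Fire out after step 5
Initially T: 18, now '.': 15
Total burnt (originally-T cells now '.'): 8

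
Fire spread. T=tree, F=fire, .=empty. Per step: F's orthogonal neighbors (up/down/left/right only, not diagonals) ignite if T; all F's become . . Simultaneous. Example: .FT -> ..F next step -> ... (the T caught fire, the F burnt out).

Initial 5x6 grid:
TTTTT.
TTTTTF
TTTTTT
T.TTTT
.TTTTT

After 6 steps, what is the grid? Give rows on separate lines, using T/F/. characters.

Step 1: 2 trees catch fire, 1 burn out
  TTTTT.
  TTTTF.
  TTTTTF
  T.TTTT
  .TTTTT
Step 2: 4 trees catch fire, 2 burn out
  TTTTF.
  TTTF..
  TTTTF.
  T.TTTF
  .TTTTT
Step 3: 5 trees catch fire, 4 burn out
  TTTF..
  TTF...
  TTTF..
  T.TTF.
  .TTTTF
Step 4: 5 trees catch fire, 5 burn out
  TTF...
  TF....
  TTF...
  T.TF..
  .TTTF.
Step 5: 5 trees catch fire, 5 burn out
  TF....
  F.....
  TF....
  T.F...
  .TTF..
Step 6: 3 trees catch fire, 5 burn out
  F.....
  ......
  F.....
  T.....
  .TF...

F.....
......
F.....
T.....
.TF...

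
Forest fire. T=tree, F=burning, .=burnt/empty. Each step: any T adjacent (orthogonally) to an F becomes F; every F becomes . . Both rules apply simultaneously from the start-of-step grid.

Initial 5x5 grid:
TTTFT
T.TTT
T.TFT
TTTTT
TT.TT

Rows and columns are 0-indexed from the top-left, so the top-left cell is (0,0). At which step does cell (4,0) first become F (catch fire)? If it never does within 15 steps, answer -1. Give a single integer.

Step 1: cell (4,0)='T' (+6 fires, +2 burnt)
Step 2: cell (4,0)='T' (+6 fires, +6 burnt)
Step 3: cell (4,0)='T' (+3 fires, +6 burnt)
Step 4: cell (4,0)='T' (+3 fires, +3 burnt)
Step 5: cell (4,0)='F' (+2 fires, +3 burnt)
  -> target ignites at step 5
Step 6: cell (4,0)='.' (+0 fires, +2 burnt)
  fire out at step 6

5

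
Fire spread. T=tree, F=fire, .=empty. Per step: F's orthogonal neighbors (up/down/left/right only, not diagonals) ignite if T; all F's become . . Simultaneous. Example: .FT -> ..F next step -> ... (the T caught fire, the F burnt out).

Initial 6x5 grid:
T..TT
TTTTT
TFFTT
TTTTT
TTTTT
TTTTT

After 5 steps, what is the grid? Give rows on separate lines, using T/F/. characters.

Step 1: 6 trees catch fire, 2 burn out
  T..TT
  TFFTT
  F..FT
  TFFTT
  TTTTT
  TTTTT
Step 2: 7 trees catch fire, 6 burn out
  T..TT
  F..FT
  ....F
  F..FT
  TFFTT
  TTTTT
Step 3: 8 trees catch fire, 7 burn out
  F..FT
  ....F
  .....
  ....F
  F..FT
  TFFTT
Step 4: 4 trees catch fire, 8 burn out
  ....F
  .....
  .....
  .....
  ....F
  F..FT
Step 5: 1 trees catch fire, 4 burn out
  .....
  .....
  .....
  .....
  .....
  ....F

.....
.....
.....
.....
.....
....F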